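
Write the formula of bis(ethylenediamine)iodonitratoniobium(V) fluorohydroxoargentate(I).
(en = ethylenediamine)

Cation [Nb…]: ligand charges -2, Nb(V) ⇒ ion charge 3+.
Anion [Ag…]: ligand charges -2, Ag(I) ⇒ ion charge 1−.

[Nb(en)2I(NO3)][AgF(OH)]3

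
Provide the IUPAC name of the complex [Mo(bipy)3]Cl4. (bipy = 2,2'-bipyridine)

tris(2,2'-bipyridine)molybdenum(IV) chloride

The 4 chloride counter-ions carry a total charge of -4, so each complex ion is 4+.
Ligand charges: 3×2,2'-bipyridine (neutral); total 0. So Mo + (0) = 4+, giving Mo = +4.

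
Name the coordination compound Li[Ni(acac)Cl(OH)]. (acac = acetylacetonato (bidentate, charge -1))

The 1 lithium counter-ion carries a total charge of +1, so each complex ion is 1−.
Ligand charges: 1×chloro (-1 each), 1×acetylacetonato (-1 each), 1×hydroxo (-1 each); total -3. So Ni + (-3) = 1−, giving Ni = +2.
Ligands are named alphabetically: acetylacetonato before chloro before hydroxo.
The complex ion is anionic, so nickel takes the -ate form nickelate(II).

lithium (acetylacetonato)chlorohydroxonickelate(II)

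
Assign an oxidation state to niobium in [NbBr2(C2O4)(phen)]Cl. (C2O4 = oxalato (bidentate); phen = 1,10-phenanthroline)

+5

1 chloride outside the brackets (-1 each) → the complex ion is 1+.
Ligand charges: 1×C2O4 = -2; 1×phen neutral; 2×Br = -2; sum -4.
Nb + (-4) = 1+ ⇒ Nb is +5.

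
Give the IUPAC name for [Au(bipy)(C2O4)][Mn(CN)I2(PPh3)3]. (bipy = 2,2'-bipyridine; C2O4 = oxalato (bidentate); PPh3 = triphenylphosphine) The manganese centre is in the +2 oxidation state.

Both ions are complex: the cation is named first with the plain metal name, the anion second with the -ate form; each ion's ligands are alphabetised independently.
Mn is given as +2; the anion's ligand charges sum to -3, so the complex anion is 1−.
A 1:1 salt means the cation carries the equal and opposite charge, 1+.
Cation: ligand charges sum to -2; for the ion to be 1+, Au = +3.

(2,2'-bipyridine)oxalatogold(III) cyanodiiodotris(triphenylphosphine)manganate(II)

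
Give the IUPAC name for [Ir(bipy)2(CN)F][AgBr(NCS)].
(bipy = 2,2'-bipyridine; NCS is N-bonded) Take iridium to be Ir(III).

Ir is given as +3; the cation's ligand charges sum to -2, so the complex cation is 1+.
A 1:1 salt means the anion carries the equal and opposite charge, 1−.
Anion: ligand charges sum to -2; for the ion to be 1−, Ag = +1.

bis(2,2'-bipyridine)cyanofluoroiridium(III) bromoisothiocyanatoargentate(I)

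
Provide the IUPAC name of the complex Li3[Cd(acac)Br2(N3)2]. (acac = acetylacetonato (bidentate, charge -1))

The 3 lithium counter-ions carry a total charge of +3, so each complex ion is 3−.
Ligand charges: 1×acetylacetonato (-1 each), 2×bromo (-1 each), 2×azido (-1 each); total -5. So Cd + (-5) = 3−, giving Cd = +2.
Ligands are named alphabetically: acetylacetonato before azido before bromo.
The complex ion is anionic, so cadmium takes the -ate form cadmate(II).

lithium (acetylacetonato)diazidodibromocadmate(II)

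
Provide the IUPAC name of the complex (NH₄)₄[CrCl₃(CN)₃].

ammonium trichlorotricyanochromate(II)

The 4 ammonium counter-ions carry a total charge of +4, so each complex ion is 4−.
Ligand charges: 3×cyano (-1 each), 3×chloro (-1 each); total -6. So Cr + (-6) = 4−, giving Cr = +2.
Ligands are named alphabetically: chloro before cyano.
The complex ion is anionic, so chromium takes the -ate form chromate(II).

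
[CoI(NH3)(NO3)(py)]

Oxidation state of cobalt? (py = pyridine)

No counter-ion: the bracketed complex is neutral.
Ligand charges: 1×NO3 = -1; 1×py neutral; 1×NH3 neutral; 1×I = -1; sum -2.
Co + (-2) = 0 ⇒ Co is +2.

+2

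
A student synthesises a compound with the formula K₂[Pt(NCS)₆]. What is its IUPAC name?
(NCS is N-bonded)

The 2 potassium counter-ions carry a total charge of +2, so each complex ion is 2−.
Ligand charges: 6×isothiocyanato (-1 each); total -6. So Pt + (-6) = 2−, giving Pt = +4.
The complex ion is anionic, so platinum takes the -ate form platinate(IV).

potassium hexaisothiocyanatoplatinate(IV)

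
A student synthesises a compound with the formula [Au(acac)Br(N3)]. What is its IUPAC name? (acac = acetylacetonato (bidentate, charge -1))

(acetylacetonato)azidobromogold(III)

There is no counter-ion, so the complex is neutral overall.
Ligand charges: 1×azido (-1 each), 1×bromo (-1 each), 1×acetylacetonato (-1 each); total -3. So Au + (-3) = 0, giving Au = +3.
Ligands are named alphabetically: acetylacetonato before azido before bromo.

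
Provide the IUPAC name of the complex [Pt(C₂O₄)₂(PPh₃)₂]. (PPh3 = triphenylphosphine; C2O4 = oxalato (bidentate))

There is no counter-ion, so the complex is neutral overall.
Ligand charges: 2×triphenylphosphine (neutral), 2×oxalato (-2 each); total -4. So Pt + (-4) = 0, giving Pt = +4.
Ligands are named alphabetically: oxalato before triphenylphosphine.

dioxalatobis(triphenylphosphine)platinum(IV)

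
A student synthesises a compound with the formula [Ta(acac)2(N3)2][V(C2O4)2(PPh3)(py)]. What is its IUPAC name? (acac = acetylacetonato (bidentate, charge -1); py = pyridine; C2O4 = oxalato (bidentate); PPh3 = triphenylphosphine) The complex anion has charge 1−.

bis(acetylacetonato)diazidotantalum(V) dioxalato(pyridine)(triphenylphosphine)vanadate(III)

Both ions are complex: the cation is named first with the plain metal name, the anion second with the -ate form; each ion's ligands are alphabetised independently.
The complex anion is given as 1−; its ligand charges sum to -4, so V = +3.
A 1:1 salt means the cation carries the equal and opposite charge, 1+.
Cation: ligand charges sum to -4; for the ion to be 1+, Ta = +5.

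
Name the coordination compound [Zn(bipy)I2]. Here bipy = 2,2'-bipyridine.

There is no counter-ion, so the complex is neutral overall.
Ligand charges: 1×2,2'-bipyridine (neutral), 2×iodo (-1 each); total -2. So Zn + (-2) = 0, giving Zn = +2.
Ligands are named alphabetically: bipyridine before iodo.

(2,2'-bipyridine)diiodozinc(II)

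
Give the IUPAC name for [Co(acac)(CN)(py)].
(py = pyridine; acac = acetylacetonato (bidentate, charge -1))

(acetylacetonato)cyano(pyridine)cobalt(II)

There is no counter-ion, so the complex is neutral overall.
Ligand charges: 1×pyridine (neutral), 1×acetylacetonato (-1 each), 1×cyano (-1 each); total -2. So Co + (-2) = 0, giving Co = +2.
Ligands are named alphabetically: acetylacetonato before cyano before pyridine.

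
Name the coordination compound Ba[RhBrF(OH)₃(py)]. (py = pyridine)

The 1 barium counter-ion carries a total charge of +2, so each complex ion is 2−.
Ligand charges: 1×bromo (-1 each), 1×fluoro (-1 each), 1×pyridine (neutral), 3×hydroxo (-1 each); total -5. So Rh + (-5) = 2−, giving Rh = +3.
The complex ion is anionic, so rhodium takes the -ate form rhodate(III).

barium bromofluorotrihydroxo(pyridine)rhodate(III)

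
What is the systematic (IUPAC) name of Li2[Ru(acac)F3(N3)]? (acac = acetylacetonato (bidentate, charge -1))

The 2 lithium counter-ions carry a total charge of +2, so each complex ion is 2−.
Ligand charges: 3×fluoro (-1 each), 1×azido (-1 each), 1×acetylacetonato (-1 each); total -5. So Ru + (-5) = 2−, giving Ru = +3.
The complex ion is anionic, so ruthenium takes the -ate form ruthenate(III).

lithium (acetylacetonato)azidotrifluororuthenate(III)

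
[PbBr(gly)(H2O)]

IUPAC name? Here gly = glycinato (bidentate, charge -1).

aquabromo(glycinato)lead(II)

There is no counter-ion, so the complex is neutral overall.
Ligand charges: 1×aqua (neutral), 1×glycinato (-1 each), 1×bromo (-1 each); total -2. So Pb + (-2) = 0, giving Pb = +2.
Ligands are named alphabetically: aqua before bromo before glycinato.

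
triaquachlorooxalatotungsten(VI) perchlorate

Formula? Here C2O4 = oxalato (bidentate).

[W(C2O4)Cl(H2O)3](ClO4)3

Ligands: 3 aqua (H2O, neutral), 1 chloro (Cl, -1), 1 oxalato (C2O4, -2). Ligand charge sum = -3.
Charge balance with perchlorate (-1) requires 1 complex ion per 3 perchlorate.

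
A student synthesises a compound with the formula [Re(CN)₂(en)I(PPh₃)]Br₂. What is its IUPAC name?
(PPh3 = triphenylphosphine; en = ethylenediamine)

dicyano(ethylenediamine)iodo(triphenylphosphine)rhenium(V) bromide

The 2 bromide counter-ions carry a total charge of -2, so each complex ion is 2+.
Ligand charges: 1×triphenylphosphine (neutral), 1×iodo (-1 each), 2×cyano (-1 each), 1×ethylenediamine (neutral); total -3. So Re + (-3) = 2+, giving Re = +5.
Ligands are named alphabetically: cyano before ethylenediamine before iodo before triphenylphosphine.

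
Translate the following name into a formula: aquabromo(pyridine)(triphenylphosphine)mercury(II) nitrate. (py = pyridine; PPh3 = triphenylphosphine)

[HgBr(H2O)(PPh3)(py)]NO3

Ligands: 1 aqua (H2O, neutral), 1 pyridine (py, neutral), 1 bromo (Br, -1), 1 triphenylphosphine (PPh3, neutral). Ligand charge sum = -1.
With Hg in oxidation state +2, the complex ion is [Hg...]^1+.
Charge balance with nitrate (-1) requires 1 complex ion per 1 nitrate.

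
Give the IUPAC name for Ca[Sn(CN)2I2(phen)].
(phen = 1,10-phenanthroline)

The 1 calcium counter-ion carries a total charge of +2, so each complex ion is 2−.
Ligand charges: 2×cyano (-1 each), 2×iodo (-1 each), 1×1,10-phenanthroline (neutral); total -4. So Sn + (-4) = 2−, giving Sn = +2.
Ligands are named alphabetically: cyano before iodo before phenanthroline.
The complex ion is anionic, so tin takes the -ate form stannate(II).

calcium dicyanodiiodo(1,10-phenanthroline)stannate(II)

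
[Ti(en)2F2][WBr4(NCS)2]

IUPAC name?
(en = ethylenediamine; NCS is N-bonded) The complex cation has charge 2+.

bis(ethylenediamine)difluorotitanium(IV) tetrabromodiisothiocyanatotungstate(IV)

The complex cation is given as 2+; its ligand charges sum to -2, so Ti = +4.
A 1:1 salt means the anion carries the equal and opposite charge, 2−.
Anion: ligand charges sum to -6; for the ion to be 2−, W = +4.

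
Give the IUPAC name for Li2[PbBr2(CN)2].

The 2 lithium counter-ions carry a total charge of +2, so each complex ion is 2−.
Ligand charges: 2×bromo (-1 each), 2×cyano (-1 each); total -4. So Pb + (-4) = 2−, giving Pb = +2.
Ligands are named alphabetically: bromo before cyano.
The complex ion is anionic, so lead takes the -ate form plumbate(II).

lithium dibromodicyanoplumbate(II)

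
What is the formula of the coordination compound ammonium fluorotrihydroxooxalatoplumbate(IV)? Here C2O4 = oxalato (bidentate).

Ligands: 1 oxalato (C2O4, -2), 3 hydroxo (OH, -1), 1 fluoro (F, -1). Ligand charge sum = -6.
Charge balance with ammonium (+1) requires 1 complex ion per 2 ammonium.

(NH4)2[Pb(C2O4)F(OH)3]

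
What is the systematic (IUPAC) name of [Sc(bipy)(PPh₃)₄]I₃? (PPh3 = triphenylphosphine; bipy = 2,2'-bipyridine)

(2,2'-bipyridine)tetrakis(triphenylphosphine)scandium(III) iodide

The 3 iodide counter-ions carry a total charge of -3, so each complex ion is 3+.
Ligand charges: 4×triphenylphosphine (neutral), 1×2,2'-bipyridine (neutral); total 0. So Sc + (0) = 3+, giving Sc = +3.
Ligands are named alphabetically: bipyridine before triphenylphosphine.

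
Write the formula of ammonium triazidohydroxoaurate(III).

NH4[Au(N3)3(OH)]

Ligands: 1 hydroxo (OH, -1), 3 azido (N3, -1). Ligand charge sum = -4.
With Au in oxidation state +3, the complex ion is [Au...]^1−.
Charge balance with ammonium (+1) requires 1 complex ion per 1 ammonium.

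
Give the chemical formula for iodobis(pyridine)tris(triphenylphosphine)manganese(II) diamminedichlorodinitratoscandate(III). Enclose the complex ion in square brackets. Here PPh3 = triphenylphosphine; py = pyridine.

Cation [Mn…]: ligand charges -1, Mn(II) ⇒ ion charge 1+.
Anion [Sc…]: ligand charges -4, Sc(III) ⇒ ion charge 1−.

[MnI(PPh3)3(py)2][ScCl2(NH3)2(NO3)2]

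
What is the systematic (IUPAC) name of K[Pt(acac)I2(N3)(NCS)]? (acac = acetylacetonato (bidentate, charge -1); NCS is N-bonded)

The 1 potassium counter-ion carries a total charge of +1, so each complex ion is 1−.
Ligand charges: 1×acetylacetonato (-1 each), 1×isothiocyanato (-1 each), 1×azido (-1 each), 2×iodo (-1 each); total -5. So Pt + (-5) = 1−, giving Pt = +4.
Ligands are named alphabetically: acetylacetonato before azido before iodo before isothiocyanato.
The complex ion is anionic, so platinum takes the -ate form platinate(IV).

potassium (acetylacetonato)azidodiiodoisothiocyanatoplatinate(IV)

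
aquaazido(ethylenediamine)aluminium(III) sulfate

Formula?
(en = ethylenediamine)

Ligands: 1 ethylenediamine (en, neutral), 1 aqua (H2O, neutral), 1 azido (N3, -1). Ligand charge sum = -1.
With Al in oxidation state +3, the complex ion is [Al...]^2+.
Charge balance with sulfate (-2) requires 1 complex ion per 1 sulfate.

[Al(en)(H2O)(N3)]SO4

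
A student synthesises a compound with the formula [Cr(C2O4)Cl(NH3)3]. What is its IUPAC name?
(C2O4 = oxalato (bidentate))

triamminechlorooxalatochromium(III)

There is no counter-ion, so the complex is neutral overall.
Ligand charges: 1×oxalato (-2 each), 1×chloro (-1 each), 3×ammine (neutral); total -3. So Cr + (-3) = 0, giving Cr = +3.
Ligands are named alphabetically: ammine before chloro before oxalato.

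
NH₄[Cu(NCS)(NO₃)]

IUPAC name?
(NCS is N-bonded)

The 1 ammonium counter-ion carries a total charge of +1, so each complex ion is 1−.
Ligand charges: 1×isothiocyanato (-1 each), 1×nitrato (-1 each); total -2. So Cu + (-2) = 1−, giving Cu = +1.
The complex ion is anionic, so copper takes the -ate form cuprate(I).

ammonium isothiocyanatonitratocuprate(I)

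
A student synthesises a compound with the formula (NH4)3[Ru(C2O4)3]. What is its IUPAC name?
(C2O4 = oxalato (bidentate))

ammonium trioxalatoruthenate(III)

The 3 ammonium counter-ions carry a total charge of +3, so each complex ion is 3−.
Ligand charges: 3×oxalato (-2 each); total -6. So Ru + (-6) = 3−, giving Ru = +3.
The complex ion is anionic, so ruthenium takes the -ate form ruthenate(III).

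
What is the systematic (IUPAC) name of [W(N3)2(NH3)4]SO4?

The 1 sulfate counter-ion carries a total charge of -2, so each complex ion is 2+.
Ligand charges: 4×ammine (neutral), 2×azido (-1 each); total -2. So W + (-2) = 2+, giving W = +4.
Ligands are named alphabetically: ammine before azido.

tetraamminediazidotungsten(IV) sulfate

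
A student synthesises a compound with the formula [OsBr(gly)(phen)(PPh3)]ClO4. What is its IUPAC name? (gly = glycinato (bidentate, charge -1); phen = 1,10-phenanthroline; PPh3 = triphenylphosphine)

bromo(glycinato)(1,10-phenanthroline)(triphenylphosphine)osmium(III) perchlorate

The 1 perchlorate counter-ion carries a total charge of -1, so each complex ion is 1+.
Ligand charges: 1×glycinato (-1 each), 1×1,10-phenanthroline (neutral), 1×bromo (-1 each), 1×triphenylphosphine (neutral); total -2. So Os + (-2) = 1+, giving Os = +3.
Ligands are named alphabetically: bromo before glycinato before phenanthroline before triphenylphosphine.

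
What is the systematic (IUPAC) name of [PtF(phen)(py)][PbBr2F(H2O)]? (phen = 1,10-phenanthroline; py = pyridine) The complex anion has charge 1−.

fluoro(1,10-phenanthroline)(pyridine)platinum(II) aquadibromofluoroplumbate(II)

The complex anion is given as 1−; its ligand charges sum to -3, so Pb = +2.
A 1:1 salt means the cation carries the equal and opposite charge, 1+.
Cation: ligand charges sum to -1; for the ion to be 1+, Pt = +2.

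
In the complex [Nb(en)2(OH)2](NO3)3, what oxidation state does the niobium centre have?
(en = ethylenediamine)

+5

3 nitrate outside the brackets (-1 each) → the complex ion is 3+.
Ligand charges: 2×OH = -2; 2×en neutral; sum -2.
Nb + (-2) = 3+ ⇒ Nb is +5.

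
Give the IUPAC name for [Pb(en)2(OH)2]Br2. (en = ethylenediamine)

The 2 bromide counter-ions carry a total charge of -2, so each complex ion is 2+.
Ligand charges: 2×hydroxo (-1 each), 2×ethylenediamine (neutral); total -2. So Pb + (-2) = 2+, giving Pb = +4.
Ligands are named alphabetically: ethylenediamine before hydroxo.

bis(ethylenediamine)dihydroxolead(IV) bromide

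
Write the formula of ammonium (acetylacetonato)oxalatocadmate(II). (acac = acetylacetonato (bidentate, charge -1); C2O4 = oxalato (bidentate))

Ligands: 1 acetylacetonato (acac, -1), 1 oxalato (C2O4, -2). Ligand charge sum = -3.
With Cd in oxidation state +2, the complex ion is [Cd...]^1−.
Charge balance with ammonium (+1) requires 1 complex ion per 1 ammonium.

NH4[Cd(acac)(C2O4)]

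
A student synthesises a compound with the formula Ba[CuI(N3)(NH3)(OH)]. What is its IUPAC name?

The 1 barium counter-ion carries a total charge of +2, so each complex ion is 2−.
Ligand charges: 1×ammine (neutral), 1×hydroxo (-1 each), 1×azido (-1 each), 1×iodo (-1 each); total -3. So Cu + (-3) = 2−, giving Cu = +1.
Ligands are named alphabetically: ammine before azido before hydroxo before iodo.
The complex ion is anionic, so copper takes the -ate form cuprate(I).

barium ammineazidohydroxoiodocuprate(I)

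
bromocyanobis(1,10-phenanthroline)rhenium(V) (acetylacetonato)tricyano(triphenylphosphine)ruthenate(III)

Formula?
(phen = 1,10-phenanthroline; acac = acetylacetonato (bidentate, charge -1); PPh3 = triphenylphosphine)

Cation [Re…]: ligand charges -2, Re(V) ⇒ ion charge 3+.
Anion [Ru…]: ligand charges -4, Ru(III) ⇒ ion charge 1−.

[ReBr(CN)(phen)2][Ru(acac)(CN)3(PPh3)]3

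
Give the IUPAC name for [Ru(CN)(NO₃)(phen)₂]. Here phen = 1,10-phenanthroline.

There is no counter-ion, so the complex is neutral overall.
Ligand charges: 2×1,10-phenanthroline (neutral), 1×cyano (-1 each), 1×nitrato (-1 each); total -2. So Ru + (-2) = 0, giving Ru = +2.
Ligands are named alphabetically: cyano before nitrato before phenanthroline.

cyanonitratobis(1,10-phenanthroline)ruthenium(II)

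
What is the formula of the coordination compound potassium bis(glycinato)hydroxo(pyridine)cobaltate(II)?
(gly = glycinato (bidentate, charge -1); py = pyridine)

Ligands: 2 glycinato (gly, -1), 1 pyridine (py, neutral), 1 hydroxo (OH, -1). Ligand charge sum = -3.
Charge balance with potassium (+1) requires 1 complex ion per 1 potassium.

K[Co(gly)2(OH)(py)]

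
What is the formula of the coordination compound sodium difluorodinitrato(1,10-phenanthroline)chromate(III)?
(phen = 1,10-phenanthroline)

Ligands: 1 1,10-phenanthroline (phen, neutral), 2 fluoro (F, -1), 2 nitrato (NO3, -1). Ligand charge sum = -4.
With Cr in oxidation state +3, the complex ion is [Cr...]^1−.
Charge balance with sodium (+1) requires 1 complex ion per 1 sodium.

Na[CrF2(NO3)2(phen)]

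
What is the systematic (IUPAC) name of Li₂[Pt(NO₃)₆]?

lithium hexanitratoplatinate(IV)

The 2 lithium counter-ions carry a total charge of +2, so each complex ion is 2−.
Ligand charges: 6×nitrato (-1 each); total -6. So Pt + (-6) = 2−, giving Pt = +4.
The complex ion is anionic, so platinum takes the -ate form platinate(IV).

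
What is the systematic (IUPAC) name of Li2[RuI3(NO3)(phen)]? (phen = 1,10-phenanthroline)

lithium triiodonitrato(1,10-phenanthroline)ruthenate(II)

The 2 lithium counter-ions carry a total charge of +2, so each complex ion is 2−.
Ligand charges: 1×nitrato (-1 each), 3×iodo (-1 each), 1×1,10-phenanthroline (neutral); total -4. So Ru + (-4) = 2−, giving Ru = +2.
Ligands are named alphabetically: iodo before nitrato before phenanthroline.
The complex ion is anionic, so ruthenium takes the -ate form ruthenate(II).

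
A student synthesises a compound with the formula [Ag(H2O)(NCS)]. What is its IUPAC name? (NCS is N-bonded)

aquaisothiocyanatosilver(I)

There is no counter-ion, so the complex is neutral overall.
Ligand charges: 1×isothiocyanato (-1 each), 1×aqua (neutral); total -1. So Ag + (-1) = 0, giving Ag = +1.
Ligands are named alphabetically: aqua before isothiocyanato.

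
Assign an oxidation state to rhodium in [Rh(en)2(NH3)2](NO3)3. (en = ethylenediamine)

3 nitrate outside the brackets (-1 each) → the complex ion is 3+.
Ligand charges: 2×en neutral; 2×NH3 neutral; sum 0.
Rh + (0) = 3+ ⇒ Rh is +3.

+3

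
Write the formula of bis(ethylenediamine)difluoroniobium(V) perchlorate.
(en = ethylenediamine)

[Nb(en)2F2](ClO4)3

Ligands: 2 fluoro (F, -1), 2 ethylenediamine (en, neutral). Ligand charge sum = -2.
Charge balance with perchlorate (-1) requires 1 complex ion per 3 perchlorate.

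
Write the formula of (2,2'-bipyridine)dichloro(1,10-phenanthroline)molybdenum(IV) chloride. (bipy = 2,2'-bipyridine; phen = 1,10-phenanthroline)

Ligands: 1 2,2'-bipyridine (bipy, neutral), 2 chloro (Cl, -1), 1 1,10-phenanthroline (phen, neutral). Ligand charge sum = -2.
With Mo in oxidation state +4, the complex ion is [Mo...]^2+.
Charge balance with chloride (-1) requires 1 complex ion per 2 chloride.

[Mo(bipy)Cl2(phen)]Cl2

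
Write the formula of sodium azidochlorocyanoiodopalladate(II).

Ligands: 1 iodo (I, -1), 1 chloro (Cl, -1), 1 cyano (CN, -1), 1 azido (N3, -1). Ligand charge sum = -4.
With Pd in oxidation state +2, the complex ion is [Pd...]^2−.
Charge balance with sodium (+1) requires 1 complex ion per 2 sodium.

Na2[PdCl(CN)I(N3)]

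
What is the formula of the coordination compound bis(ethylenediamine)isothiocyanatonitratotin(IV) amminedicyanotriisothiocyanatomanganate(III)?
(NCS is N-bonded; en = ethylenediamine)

Cation [Sn…]: ligand charges -2, Sn(IV) ⇒ ion charge 2+.
Anion [Mn…]: ligand charges -5, Mn(III) ⇒ ion charge 2−.

[Sn(en)2(NCS)(NO3)][Mn(CN)2(NCS)3(NH3)]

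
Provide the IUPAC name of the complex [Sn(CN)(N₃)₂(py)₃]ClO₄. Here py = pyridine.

diazidocyanotris(pyridine)tin(IV) perchlorate

The 1 perchlorate counter-ion carries a total charge of -1, so each complex ion is 1+.
Ligand charges: 2×azido (-1 each), 3×pyridine (neutral), 1×cyano (-1 each); total -3. So Sn + (-3) = 1+, giving Sn = +4.
Ligands are named alphabetically: azido before cyano before pyridine.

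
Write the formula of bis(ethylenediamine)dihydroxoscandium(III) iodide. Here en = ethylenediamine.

[Sc(en)2(OH)2]I

Ligands: 2 hydroxo (OH, -1), 2 ethylenediamine (en, neutral). Ligand charge sum = -2.
With Sc in oxidation state +3, the complex ion is [Sc...]^1+.
Charge balance with iodide (-1) requires 1 complex ion per 1 iodide.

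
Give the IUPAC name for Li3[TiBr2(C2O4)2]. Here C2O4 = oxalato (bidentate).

lithium dibromodioxalatotitanate(III)

The 3 lithium counter-ions carry a total charge of +3, so each complex ion is 3−.
Ligand charges: 2×oxalato (-2 each), 2×bromo (-1 each); total -6. So Ti + (-6) = 3−, giving Ti = +3.
The complex ion is anionic, so titanium takes the -ate form titanate(III).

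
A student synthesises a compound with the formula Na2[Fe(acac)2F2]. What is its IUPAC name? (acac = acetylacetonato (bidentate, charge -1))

The 2 sodium counter-ions carry a total charge of +2, so each complex ion is 2−.
Ligand charges: 2×fluoro (-1 each), 2×acetylacetonato (-1 each); total -4. So Fe + (-4) = 2−, giving Fe = +2.
The complex ion is anionic, so iron takes the -ate form ferrate(II).

sodium bis(acetylacetonato)difluoroferrate(II)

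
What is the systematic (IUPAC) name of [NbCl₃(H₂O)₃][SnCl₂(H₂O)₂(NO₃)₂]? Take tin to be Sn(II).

Both ions are complex: the cation is named first with the plain metal name, the anion second with the -ate form; each ion's ligands are alphabetised independently.
Sn is given as +2; the anion's ligand charges sum to -4, so the complex anion is 2−.
A 1:1 salt means the cation carries the equal and opposite charge, 2+.
Cation: ligand charges sum to -3; for the ion to be 2+, Nb = +5.

triaquatrichloroniobium(V) diaquadichlorodinitratostannate(II)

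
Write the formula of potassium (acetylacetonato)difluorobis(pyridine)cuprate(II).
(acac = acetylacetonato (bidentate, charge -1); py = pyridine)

K[Cu(acac)F2(py)2]

Ligands: 1 acetylacetonato (acac, -1), 2 fluoro (F, -1), 2 pyridine (py, neutral). Ligand charge sum = -3.
Charge balance with potassium (+1) requires 1 complex ion per 1 potassium.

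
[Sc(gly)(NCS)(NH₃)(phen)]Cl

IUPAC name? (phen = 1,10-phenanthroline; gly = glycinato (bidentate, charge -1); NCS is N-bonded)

The 1 chloride counter-ion carries a total charge of -1, so each complex ion is 1+.
Ligand charges: 1×ammine (neutral), 1×1,10-phenanthroline (neutral), 1×glycinato (-1 each), 1×isothiocyanato (-1 each); total -2. So Sc + (-2) = 1+, giving Sc = +3.
Ligands are named alphabetically: ammine before glycinato before isothiocyanato before phenanthroline.

ammine(glycinato)isothiocyanato(1,10-phenanthroline)scandium(III) chloride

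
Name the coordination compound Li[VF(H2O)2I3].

lithium diaquafluorotriiodovanadate(III)

The 1 lithium counter-ion carries a total charge of +1, so each complex ion is 1−.
Ligand charges: 2×aqua (neutral), 3×iodo (-1 each), 1×fluoro (-1 each); total -4. So V + (-4) = 1−, giving V = +3.
The complex ion is anionic, so vanadium takes the -ate form vanadate(III).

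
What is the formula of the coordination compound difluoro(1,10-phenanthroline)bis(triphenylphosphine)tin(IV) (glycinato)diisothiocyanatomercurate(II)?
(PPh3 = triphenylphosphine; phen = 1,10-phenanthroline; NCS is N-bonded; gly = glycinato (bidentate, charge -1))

Cation [Sn…]: ligand charges -2, Sn(IV) ⇒ ion charge 2+.
Anion [Hg…]: ligand charges -3, Hg(II) ⇒ ion charge 1−.
One 2+ cation requires 2 of the 1− anion.

[SnF2(phen)(PPh3)2][Hg(gly)(NCS)2]2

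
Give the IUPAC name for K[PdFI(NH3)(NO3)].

The 1 potassium counter-ion carries a total charge of +1, so each complex ion is 1−.
Ligand charges: 1×ammine (neutral), 1×fluoro (-1 each), 1×iodo (-1 each), 1×nitrato (-1 each); total -3. So Pd + (-3) = 1−, giving Pd = +2.
Ligands are named alphabetically: ammine before fluoro before iodo before nitrato.
The complex ion is anionic, so palladium takes the -ate form palladate(II).

potassium amminefluoroiodonitratopalladate(II)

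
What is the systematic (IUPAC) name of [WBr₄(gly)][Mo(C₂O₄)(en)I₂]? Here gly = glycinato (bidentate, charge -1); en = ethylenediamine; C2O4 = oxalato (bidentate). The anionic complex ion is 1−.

The complex anion is given as 1−; its ligand charges sum to -4, so Mo = +3.
A 1:1 salt means the cation carries the equal and opposite charge, 1+.
Cation: ligand charges sum to -5; for the ion to be 1+, W = +6.

tetrabromo(glycinato)tungsten(VI) (ethylenediamine)diiodooxalatomolybdate(III)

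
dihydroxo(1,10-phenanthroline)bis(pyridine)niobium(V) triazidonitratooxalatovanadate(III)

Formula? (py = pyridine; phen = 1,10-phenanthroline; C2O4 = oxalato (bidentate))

[Nb(OH)2(phen)(py)2][V(C2O4)(N3)3(NO3)]

Cation [Nb…]: ligand charges -2, Nb(V) ⇒ ion charge 3+.
Anion [V…]: ligand charges -6, V(III) ⇒ ion charge 3−.
One 3+ cation balances one 3− anion.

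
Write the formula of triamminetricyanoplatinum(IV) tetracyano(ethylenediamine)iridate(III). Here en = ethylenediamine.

Cation [Pt…]: ligand charges -3, Pt(IV) ⇒ ion charge 1+.
Anion [Ir…]: ligand charges -4, Ir(III) ⇒ ion charge 1−.
One 1+ cation balances one 1− anion.

[Pt(CN)3(NH3)3][Ir(CN)4(en)]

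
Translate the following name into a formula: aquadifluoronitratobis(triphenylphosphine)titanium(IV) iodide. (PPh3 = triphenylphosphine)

Ligands: 2 triphenylphosphine (PPh3, neutral), 2 fluoro (F, -1), 1 nitrato (NO3, -1), 1 aqua (H2O, neutral). Ligand charge sum = -3.
With Ti in oxidation state +4, the complex ion is [Ti...]^1+.
Charge balance with iodide (-1) requires 1 complex ion per 1 iodide.

[TiF2(H2O)(NO3)(PPh3)2]I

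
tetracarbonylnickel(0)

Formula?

Ligands: 4 carbonyl (CO, neutral). Ligand charge sum = 0.
With Ni in oxidation state 0, the complex ion is [Ni...].

[Ni(CO)4]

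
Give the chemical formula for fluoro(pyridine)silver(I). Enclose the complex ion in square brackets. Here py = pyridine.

[AgF(py)]

Ligands: 1 pyridine (py, neutral), 1 fluoro (F, -1). Ligand charge sum = -1.
With Ag in oxidation state +1, the complex ion is [Ag...].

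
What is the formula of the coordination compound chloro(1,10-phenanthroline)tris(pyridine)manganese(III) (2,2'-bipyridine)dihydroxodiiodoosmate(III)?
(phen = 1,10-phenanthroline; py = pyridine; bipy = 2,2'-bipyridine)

[MnCl(phen)(py)3][Os(bipy)I2(OH)2]2

Cation [Mn…]: ligand charges -1, Mn(III) ⇒ ion charge 2+.
Anion [Os…]: ligand charges -4, Os(III) ⇒ ion charge 1−.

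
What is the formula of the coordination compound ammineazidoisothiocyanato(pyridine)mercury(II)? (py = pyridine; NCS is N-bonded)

[Hg(N3)(NCS)(NH3)(py)]

Ligands: 1 ammine (NH3, neutral), 1 pyridine (py, neutral), 1 azido (N3, -1), 1 isothiocyanato (NCS, -1). Ligand charge sum = -2.
With Hg in oxidation state +2, the complex ion is [Hg...].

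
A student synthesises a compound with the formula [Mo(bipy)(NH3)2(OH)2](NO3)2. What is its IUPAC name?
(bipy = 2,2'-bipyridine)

The 2 nitrate counter-ions carry a total charge of -2, so each complex ion is 2+.
Ligand charges: 2×ammine (neutral), 1×2,2'-bipyridine (neutral), 2×hydroxo (-1 each); total -2. So Mo + (-2) = 2+, giving Mo = +4.
Ligands are named alphabetically: ammine before bipyridine before hydroxo.

diammine(2,2'-bipyridine)dihydroxomolybdenum(IV) nitrate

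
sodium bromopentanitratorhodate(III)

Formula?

Na3[RhBr(NO3)5]

Ligands: 1 bromo (Br, -1), 5 nitrato (NO3, -1). Ligand charge sum = -6.
With Rh in oxidation state +3, the complex ion is [Rh...]^3−.
Charge balance with sodium (+1) requires 1 complex ion per 3 sodium.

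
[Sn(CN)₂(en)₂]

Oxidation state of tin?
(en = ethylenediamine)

+2

No counter-ion: the bracketed complex is neutral.
Ligand charges: 2×CN = -2; 2×en neutral; sum -2.
Sn + (-2) = 0 ⇒ Sn is +2.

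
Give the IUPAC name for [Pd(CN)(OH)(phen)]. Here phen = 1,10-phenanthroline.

cyanohydroxo(1,10-phenanthroline)palladium(II)

There is no counter-ion, so the complex is neutral overall.
Ligand charges: 1×cyano (-1 each), 1×hydroxo (-1 each), 1×1,10-phenanthroline (neutral); total -2. So Pd + (-2) = 0, giving Pd = +2.
Ligands are named alphabetically: cyano before hydroxo before phenanthroline.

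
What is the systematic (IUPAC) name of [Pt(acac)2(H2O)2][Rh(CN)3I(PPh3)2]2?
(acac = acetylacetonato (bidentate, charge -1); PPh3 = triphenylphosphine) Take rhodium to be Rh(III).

bis(acetylacetonato)diaquaplatinum(IV) tricyanoiodobis(triphenylphosphine)rhodate(III)

Rh is given as +3; the anion's ligand charges sum to -4, so the complex anion is 1−.
With 2 anions per cation, the cation must be 2×1 = 2+.
Cation: ligand charges sum to -2; for the ion to be 2+, Pt = +4.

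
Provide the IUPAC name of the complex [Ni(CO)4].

There is no counter-ion, so the complex is neutral overall.
Ligand charges: 4×carbonyl (neutral); total 0. So Ni + (0) = 0, giving Ni = 0.

tetracarbonylnickel(0)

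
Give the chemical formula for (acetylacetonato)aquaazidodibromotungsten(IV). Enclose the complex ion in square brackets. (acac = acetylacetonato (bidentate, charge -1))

[W(acac)Br2(H2O)(N3)]

Ligands: 2 bromo (Br, -1), 1 aqua (H2O, neutral), 1 acetylacetonato (acac, -1), 1 azido (N3, -1). Ligand charge sum = -4.
With W in oxidation state +4, the complex ion is [W...].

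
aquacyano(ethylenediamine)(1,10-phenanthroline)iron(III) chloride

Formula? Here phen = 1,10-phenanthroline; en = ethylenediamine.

Ligands: 1 cyano (CN, -1), 1 aqua (H2O, neutral), 1 1,10-phenanthroline (phen, neutral), 1 ethylenediamine (en, neutral). Ligand charge sum = -1.
With Fe in oxidation state +3, the complex ion is [Fe...]^2+.
Charge balance with chloride (-1) requires 1 complex ion per 2 chloride.

[Fe(CN)(en)(H2O)(phen)]Cl2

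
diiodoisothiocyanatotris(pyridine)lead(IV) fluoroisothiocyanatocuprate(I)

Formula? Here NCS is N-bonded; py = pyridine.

Cation [Pb…]: ligand charges -3, Pb(IV) ⇒ ion charge 1+.
Anion [Cu…]: ligand charges -2, Cu(I) ⇒ ion charge 1−.
One 1+ cation balances one 1− anion.

[PbI2(NCS)(py)3][CuF(NCS)]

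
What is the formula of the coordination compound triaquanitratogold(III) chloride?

Ligands: 3 aqua (H2O, neutral), 1 nitrato (NO3, -1). Ligand charge sum = -1.
Charge balance with chloride (-1) requires 1 complex ion per 2 chloride.

[Au(H2O)3(NO3)]Cl2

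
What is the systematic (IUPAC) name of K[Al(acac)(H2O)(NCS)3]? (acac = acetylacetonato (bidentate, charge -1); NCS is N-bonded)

The 1 potassium counter-ion carries a total charge of +1, so each complex ion is 1−.
Ligand charges: 1×acetylacetonato (-1 each), 1×aqua (neutral), 3×isothiocyanato (-1 each); total -4. So Al + (-4) = 1−, giving Al = +3.
Ligands are named alphabetically: acetylacetonato before aqua before isothiocyanato.
The complex ion is anionic, so aluminium takes the -ate form aluminate(III).

potassium (acetylacetonato)aquatriisothiocyanatoaluminate(III)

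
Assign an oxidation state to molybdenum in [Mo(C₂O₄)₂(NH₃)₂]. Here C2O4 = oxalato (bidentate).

No counter-ion: the bracketed complex is neutral.
Ligand charges: 2×NH3 neutral; 2×C2O4 = -4; sum -4.
Mo + (-4) = 0 ⇒ Mo is +4.

+4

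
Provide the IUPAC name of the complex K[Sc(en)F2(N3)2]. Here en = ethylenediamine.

The 1 potassium counter-ion carries a total charge of +1, so each complex ion is 1−.
Ligand charges: 1×ethylenediamine (neutral), 2×azido (-1 each), 2×fluoro (-1 each); total -4. So Sc + (-4) = 1−, giving Sc = +3.
Ligands are named alphabetically: azido before ethylenediamine before fluoro.
The complex ion is anionic, so scandium takes the -ate form scandate(III).

potassium diazido(ethylenediamine)difluoroscandate(III)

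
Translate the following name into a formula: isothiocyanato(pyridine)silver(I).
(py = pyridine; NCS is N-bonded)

Ligands: 1 pyridine (py, neutral), 1 isothiocyanato (NCS, -1). Ligand charge sum = -1.
With Ag in oxidation state +1, the complex ion is [Ag...].

[Ag(NCS)(py)]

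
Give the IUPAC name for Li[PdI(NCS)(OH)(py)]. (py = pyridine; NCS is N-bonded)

The 1 lithium counter-ion carries a total charge of +1, so each complex ion is 1−.
Ligand charges: 1×pyridine (neutral), 1×hydroxo (-1 each), 1×isothiocyanato (-1 each), 1×iodo (-1 each); total -3. So Pd + (-3) = 1−, giving Pd = +2.
Ligands are named alphabetically: hydroxo before iodo before isothiocyanato before pyridine.
The complex ion is anionic, so palladium takes the -ate form palladate(II).

lithium hydroxoiodoisothiocyanato(pyridine)palladate(II)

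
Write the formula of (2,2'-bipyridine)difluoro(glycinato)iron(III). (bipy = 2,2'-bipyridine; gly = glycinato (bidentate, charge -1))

[Fe(bipy)F2(gly)]

Ligands: 1 2,2'-bipyridine (bipy, neutral), 2 fluoro (F, -1), 1 glycinato (gly, -1). Ligand charge sum = -3.
With Fe in oxidation state +3, the complex ion is [Fe...].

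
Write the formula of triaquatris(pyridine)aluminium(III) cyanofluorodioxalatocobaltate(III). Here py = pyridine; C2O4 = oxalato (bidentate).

Cation [Al…]: ligand charges 0, Al(III) ⇒ ion charge 3+.
Anion [Co…]: ligand charges -6, Co(III) ⇒ ion charge 3−.

[Al(H2O)3(py)3][Co(C2O4)2(CN)F]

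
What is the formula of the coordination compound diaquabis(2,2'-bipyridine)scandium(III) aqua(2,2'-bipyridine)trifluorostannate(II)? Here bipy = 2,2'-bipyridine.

[Sc(bipy)2(H2O)2][Sn(bipy)F3(H2O)]3

Cation [Sc…]: ligand charges 0, Sc(III) ⇒ ion charge 3+.
Anion [Sn…]: ligand charges -3, Sn(II) ⇒ ion charge 1−.
One 3+ cation requires 3 of the 1− anion.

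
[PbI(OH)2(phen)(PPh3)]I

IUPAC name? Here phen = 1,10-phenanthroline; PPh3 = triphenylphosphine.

dihydroxoiodo(1,10-phenanthroline)(triphenylphosphine)lead(IV) iodide

The 1 iodide counter-ion carries a total charge of -1, so each complex ion is 1+.
Ligand charges: 2×hydroxo (-1 each), 1×1,10-phenanthroline (neutral), 1×triphenylphosphine (neutral), 1×iodo (-1 each); total -3. So Pb + (-3) = 1+, giving Pb = +4.
Ligands are named alphabetically: hydroxo before iodo before phenanthroline before triphenylphosphine.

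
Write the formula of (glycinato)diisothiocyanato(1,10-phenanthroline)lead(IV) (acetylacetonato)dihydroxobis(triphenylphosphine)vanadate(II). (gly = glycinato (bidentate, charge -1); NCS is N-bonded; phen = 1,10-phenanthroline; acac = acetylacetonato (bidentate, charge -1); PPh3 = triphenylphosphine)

[Pb(gly)(NCS)2(phen)][V(acac)(OH)2(PPh3)2]

Cation [Pb…]: ligand charges -3, Pb(IV) ⇒ ion charge 1+.
Anion [V…]: ligand charges -3, V(II) ⇒ ion charge 1−.
One 1+ cation balances one 1− anion.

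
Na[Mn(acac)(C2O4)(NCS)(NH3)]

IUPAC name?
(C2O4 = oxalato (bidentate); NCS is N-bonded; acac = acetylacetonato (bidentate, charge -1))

The 1 sodium counter-ion carries a total charge of +1, so each complex ion is 1−.
Ligand charges: 1×oxalato (-2 each), 1×isothiocyanato (-1 each), 1×ammine (neutral), 1×acetylacetonato (-1 each); total -4. So Mn + (-4) = 1−, giving Mn = +3.
The complex ion is anionic, so manganese takes the -ate form manganate(III).

sodium (acetylacetonato)ammineisothiocyanatooxalatomanganate(III)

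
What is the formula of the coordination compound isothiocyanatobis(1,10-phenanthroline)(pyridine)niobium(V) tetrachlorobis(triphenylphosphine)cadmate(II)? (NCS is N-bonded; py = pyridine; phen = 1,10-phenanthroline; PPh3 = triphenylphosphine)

[Nb(NCS)(phen)2(py)][CdCl4(PPh3)2]2

Cation [Nb…]: ligand charges -1, Nb(V) ⇒ ion charge 4+.
Anion [Cd…]: ligand charges -4, Cd(II) ⇒ ion charge 2−.
One 4+ cation requires 2 of the 2− anion.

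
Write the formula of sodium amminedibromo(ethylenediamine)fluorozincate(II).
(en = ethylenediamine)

Ligands: 1 ethylenediamine (en, neutral), 1 fluoro (F, -1), 1 ammine (NH3, neutral), 2 bromo (Br, -1). Ligand charge sum = -3.
Charge balance with sodium (+1) requires 1 complex ion per 1 sodium.

Na[ZnBr2(en)F(NH3)]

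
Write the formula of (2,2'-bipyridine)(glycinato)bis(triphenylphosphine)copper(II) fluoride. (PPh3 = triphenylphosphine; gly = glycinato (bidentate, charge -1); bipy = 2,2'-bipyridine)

Ligands: 2 triphenylphosphine (PPh3, neutral), 1 glycinato (gly, -1), 1 2,2'-bipyridine (bipy, neutral). Ligand charge sum = -1.
With Cu in oxidation state +2, the complex ion is [Cu...]^1+.
Charge balance with fluoride (-1) requires 1 complex ion per 1 fluoride.

[Cu(bipy)(gly)(PPh3)2]F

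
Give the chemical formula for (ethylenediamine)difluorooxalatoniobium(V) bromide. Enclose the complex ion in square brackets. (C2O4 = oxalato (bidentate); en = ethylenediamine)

[Nb(C2O4)(en)F2]Br

Ligands: 2 fluoro (F, -1), 1 oxalato (C2O4, -2), 1 ethylenediamine (en, neutral). Ligand charge sum = -4.
With Nb in oxidation state +5, the complex ion is [Nb...]^1+.
Charge balance with bromide (-1) requires 1 complex ion per 1 bromide.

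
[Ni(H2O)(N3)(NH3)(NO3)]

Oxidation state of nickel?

No counter-ion: the bracketed complex is neutral.
Ligand charges: 1×NH3 neutral; 1×NO3 = -1; 1×N3 = -1; 1×H2O neutral; sum -2.
Ni + (-2) = 0 ⇒ Ni is +2.

+2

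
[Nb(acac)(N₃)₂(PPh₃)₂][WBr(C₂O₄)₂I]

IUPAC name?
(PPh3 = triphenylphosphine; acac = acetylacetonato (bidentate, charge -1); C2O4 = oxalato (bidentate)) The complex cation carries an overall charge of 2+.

Both ions are complex: the cation is named first with the plain metal name, the anion second with the -ate form; each ion's ligands are alphabetised independently.
The complex cation is given as 2+; its ligand charges sum to -3, so Nb = +5.
A 1:1 salt means the anion carries the equal and opposite charge, 2−.
Anion: ligand charges sum to -6; for the ion to be 2−, W = +4.

(acetylacetonato)diazidobis(triphenylphosphine)niobium(V) bromoiododioxalatotungstate(IV)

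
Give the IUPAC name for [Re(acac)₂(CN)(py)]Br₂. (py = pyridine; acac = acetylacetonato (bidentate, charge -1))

The 2 bromide counter-ions carry a total charge of -2, so each complex ion is 2+.
Ligand charges: 1×pyridine (neutral), 2×acetylacetonato (-1 each), 1×cyano (-1 each); total -3. So Re + (-3) = 2+, giving Re = +5.
Ligands are named alphabetically: acetylacetonato before cyano before pyridine.

bis(acetylacetonato)cyano(pyridine)rhenium(V) bromide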